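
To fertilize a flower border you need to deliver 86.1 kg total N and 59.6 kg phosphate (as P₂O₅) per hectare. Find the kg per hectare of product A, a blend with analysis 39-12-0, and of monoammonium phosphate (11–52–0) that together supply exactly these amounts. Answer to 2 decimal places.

Per-hectare balance (a = product A, b = monoammonium phosphate):
N: 0.39·a + 0.11·b = 86.1
P₂O₅: 0.12·a + 0.52·b = 59.6
From row1: a = (86.1 − 0.11·b) / 0.39.
Into row2: 0.12·(86.1 − 0.11·b)/0.39 + 0.52·b = 59.6 → b = 68.1013, a = 201.561.

201.56 kg product A, 68.10 kg monoammonium phosphate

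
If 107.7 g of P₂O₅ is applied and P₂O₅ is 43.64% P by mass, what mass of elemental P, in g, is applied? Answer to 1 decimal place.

47.0 g P

P = 107.7 × 0.4364 = 47.0003 g.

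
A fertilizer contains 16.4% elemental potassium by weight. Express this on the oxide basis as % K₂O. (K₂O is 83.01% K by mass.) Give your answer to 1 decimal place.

19.8% K₂O

%K₂O = 16.4 / 0.8301 = 19.7567%.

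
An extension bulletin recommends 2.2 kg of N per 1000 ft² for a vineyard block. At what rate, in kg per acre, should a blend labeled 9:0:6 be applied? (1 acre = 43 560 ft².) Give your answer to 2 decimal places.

Product per 1000 ft² = 2.2 / 9% = 24.4444 kg.
Convert to per acre: 24.4444 × 43.56 = 1064.8 kg.

1064.80 kg of product per acre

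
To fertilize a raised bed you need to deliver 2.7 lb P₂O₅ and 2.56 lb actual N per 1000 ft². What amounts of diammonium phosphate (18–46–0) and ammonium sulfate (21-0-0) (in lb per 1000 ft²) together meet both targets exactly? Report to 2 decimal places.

5.87 lb diammonium phosphate, 7.16 lb ammonium sulfate

Let a = lb of diammonium phosphate, b = lb of ammonium sulfate (per 1000 ft²).
P₂O₅: 0.46·a + 0·b = 2.7
N: 0.18·a + 0.21·b = 2.56
Solving simultaneously: a = 5.86957, b = 7.15942.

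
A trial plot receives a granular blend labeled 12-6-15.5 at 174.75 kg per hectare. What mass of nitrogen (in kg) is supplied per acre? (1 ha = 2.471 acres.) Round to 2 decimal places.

nitrogen per hectare = 174.75 × 12% = 20.97 kg.
Convert to per acre: 20.97 × 0.404694 = 8.48644 kg.

8.49 kg N per acre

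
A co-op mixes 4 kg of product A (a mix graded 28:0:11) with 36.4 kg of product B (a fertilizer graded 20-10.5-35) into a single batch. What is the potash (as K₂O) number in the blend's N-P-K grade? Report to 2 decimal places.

32.62% K₂O

Total mass = 4 + 36.4 = 40.4 kg.
K₂O mass = 11%×4 + 35%×36.4 = 13.18 kg.
% K₂O = 13.18 / 40.4 = 32.6238%.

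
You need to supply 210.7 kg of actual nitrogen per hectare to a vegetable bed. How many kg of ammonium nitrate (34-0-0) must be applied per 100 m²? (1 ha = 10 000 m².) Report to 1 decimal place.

Product per hectare = 210.7 / 34% = 619.706 kg.
Convert to per 100 m²: 619.706 × 0.01 = 6.19706 kg.

6.2 kg of product per hundred sq m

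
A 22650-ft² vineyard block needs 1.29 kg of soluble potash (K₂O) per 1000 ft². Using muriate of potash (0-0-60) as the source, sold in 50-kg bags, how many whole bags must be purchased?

1 bags

Product per 1000 ft² = 1.29 / 60% = 2.15 kg.
Total product = 2.15 × 22650 / 1000 = 48.6975 kg.
Bags = ⌈48.6975 / 50⌉ = 1.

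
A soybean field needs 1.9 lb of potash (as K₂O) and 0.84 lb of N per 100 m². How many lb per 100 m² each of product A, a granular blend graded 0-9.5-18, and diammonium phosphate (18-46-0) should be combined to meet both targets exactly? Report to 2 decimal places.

10.56 lb product A, 4.67 lb diammonium phosphate

With a, b = lb per 100 m² of product A and diammonium phosphate:
K₂O: 0.18·a + 0·b = 1.9
N: 0·a + 0.18·b = 0.84
Solving simultaneously: a = 10.5556, b = 4.66667.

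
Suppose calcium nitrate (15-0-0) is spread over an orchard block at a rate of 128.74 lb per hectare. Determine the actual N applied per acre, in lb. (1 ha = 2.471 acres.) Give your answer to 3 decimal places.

7.815 lb N per acre

nitrogen per hectare = 128.74 × 15% = 19.311 lb.
Convert to per acre: 19.311 × 0.404694 = 7.81505 lb.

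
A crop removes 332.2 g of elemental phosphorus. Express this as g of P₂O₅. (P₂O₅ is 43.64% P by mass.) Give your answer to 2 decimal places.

761.23 g P₂O₅

P₂O₅ = 332.2 / 0.4364 = 761.228 g.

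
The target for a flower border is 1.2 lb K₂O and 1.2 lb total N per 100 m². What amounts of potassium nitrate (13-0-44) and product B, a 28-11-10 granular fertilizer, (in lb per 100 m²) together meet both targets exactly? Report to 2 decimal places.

With a, b = lb per 100 m² of potassium nitrate and product B:
K₂O: 0.44·a + 0.1·b = 1.2
N: 0.13·a + 0.28·b = 1.2
From row1: a = (1.2 − 0.1·b) / 0.44.
Into row2: 0.13·(1.2 − 0.1·b)/0.44 + 0.28·b = 1.2 → b = 3.37568, a = 1.96007.

1.96 lb potassium nitrate, 3.38 lb product B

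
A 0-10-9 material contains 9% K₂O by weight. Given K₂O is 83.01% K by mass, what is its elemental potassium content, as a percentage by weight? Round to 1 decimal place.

%K = 9 × 0.8301 = 7.4709%.

7.5% K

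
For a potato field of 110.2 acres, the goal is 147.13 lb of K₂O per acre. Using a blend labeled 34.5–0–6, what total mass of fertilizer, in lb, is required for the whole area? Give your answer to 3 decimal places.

270228.767 lb

Product per acre = 147.13 / 6% = 2452.17 lb.
Total product = 2452.17 × 110.2 = 270228.7667 lb.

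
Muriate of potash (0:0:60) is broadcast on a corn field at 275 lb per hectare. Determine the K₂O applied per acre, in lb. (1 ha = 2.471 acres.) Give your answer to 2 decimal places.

66.77 lb K₂O per acre

K₂O per hectare = 275 × 60% = 165 lb.
Convert to per acre: 165 × 0.404694 = 66.7746 lb.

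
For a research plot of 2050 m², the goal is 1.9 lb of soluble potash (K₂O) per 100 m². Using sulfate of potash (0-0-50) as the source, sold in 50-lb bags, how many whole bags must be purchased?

2 bags

Product per 100 m² = 1.9 / 50% = 3.8 lb.
Total product = 3.8 × 2050 / 100 = 77.9 lb.
Bags = ⌈77.9 / 50⌉ = 2.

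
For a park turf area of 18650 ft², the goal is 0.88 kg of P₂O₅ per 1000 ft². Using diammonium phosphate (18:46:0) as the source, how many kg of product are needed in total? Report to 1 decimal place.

35.7 kg

Product per 1000 ft² = 0.88 / 46% = 1.91304 kg.
Total product = 1.91304 × 18650 / 1000 = 35.6783 kg.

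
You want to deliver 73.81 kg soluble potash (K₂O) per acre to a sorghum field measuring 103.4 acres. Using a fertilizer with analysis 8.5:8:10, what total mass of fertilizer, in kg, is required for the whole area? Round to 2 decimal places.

Product per acre = 73.81 / 10% = 738.1 kg.
Total product = 738.1 × 103.4 = 76319.54 kg.

76319.54 kg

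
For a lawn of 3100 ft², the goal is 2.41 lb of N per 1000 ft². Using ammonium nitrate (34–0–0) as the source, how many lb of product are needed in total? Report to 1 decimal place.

Product per 1000 ft² = 2.41 / 34% = 7.08824 lb.
Total product = 7.08824 × 3100 / 1000 = 21.9735 lb.

22.0 lb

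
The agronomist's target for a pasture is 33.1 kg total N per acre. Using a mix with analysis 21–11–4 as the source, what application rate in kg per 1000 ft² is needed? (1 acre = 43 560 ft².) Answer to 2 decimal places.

3.62 kg of product per thousand sq ft

Product per acre = 33.1 / 21% = 157.619 kg.
Convert to per 1000 ft²: 157.619 × 0.0229568 = 3.61844 kg.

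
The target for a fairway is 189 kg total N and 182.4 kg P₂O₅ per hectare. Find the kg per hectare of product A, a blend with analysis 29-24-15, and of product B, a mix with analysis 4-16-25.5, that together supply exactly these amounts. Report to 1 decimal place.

With a, b = kg per hectare of product A and product B:
N: 0.29·a + 0.04·b = 189
P₂O₅: 0.24·a + 0.16·b = 182.4
Eliminate a: (row1) − 0.29/0.24·(row2) → -0.153333·b = -31.4, so b = 204.783.
Back-substitute: a = (189 − 0.04·204.783) / 0.29 = 623.478.

623.5 kg product A, 204.8 kg product B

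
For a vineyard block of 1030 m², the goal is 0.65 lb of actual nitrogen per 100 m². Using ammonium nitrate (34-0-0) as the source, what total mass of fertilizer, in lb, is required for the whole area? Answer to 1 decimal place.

Product per 100 m² = 0.65 / 34% = 1.91176 lb.
Total product = 1.91176 × 1030 / 100 = 19.6912 lb.

19.7 lb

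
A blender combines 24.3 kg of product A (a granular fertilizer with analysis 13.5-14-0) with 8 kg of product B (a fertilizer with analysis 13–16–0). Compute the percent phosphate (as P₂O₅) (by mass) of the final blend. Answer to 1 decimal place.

14.5% P₂O₅

Total mass = 24.3 + 8 = 32.3 kg.
P₂O₅ mass = 14%×24.3 + 16%×8 = 4.682 kg.
% P₂O₅ = 4.682 / 32.3 = 14.4954%.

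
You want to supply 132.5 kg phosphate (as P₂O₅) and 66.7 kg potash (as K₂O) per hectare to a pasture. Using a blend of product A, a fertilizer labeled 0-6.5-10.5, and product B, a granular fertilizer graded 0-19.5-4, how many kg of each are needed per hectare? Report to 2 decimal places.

Let a = kg of product A, b = kg of product B (per hectare).
P₂O₅: 0.065·a + 0.195·b = 132.5
K₂O: 0.105·a + 0.04·b = 66.7
Eliminate a: (row1) − 0.065/0.105·(row2) → 0.170238·b = 91.2095, so b = 535.776.
Back-substitute: a = (132.5 − 0.195·535.776) / 0.065 = 431.133.

431.13 kg product A, 535.78 kg product B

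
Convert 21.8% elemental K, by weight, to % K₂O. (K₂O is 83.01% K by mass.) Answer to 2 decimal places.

26.26% K₂O

%K₂O = 21.8 / 0.8301 = 26.2619%.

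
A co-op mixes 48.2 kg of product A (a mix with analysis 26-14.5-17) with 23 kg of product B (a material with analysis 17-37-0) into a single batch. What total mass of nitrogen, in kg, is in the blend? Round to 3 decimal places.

N mass = 26%×48.2 + 17%×23 = 16.442 kg.

16.442 kg N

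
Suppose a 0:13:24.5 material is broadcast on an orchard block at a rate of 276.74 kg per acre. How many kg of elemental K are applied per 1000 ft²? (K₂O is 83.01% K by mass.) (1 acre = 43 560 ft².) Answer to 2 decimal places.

1.29 kg K per thousand sq ft

K₂O per acre = 276.74 × 24.5% = 67.8013 kg.
Elemental K = 67.8013 × 0.8301 = 56.2819 kg per acre.
Convert to per 1000 ft²: 56.2819 × 0.0229568 = 1.29205 kg.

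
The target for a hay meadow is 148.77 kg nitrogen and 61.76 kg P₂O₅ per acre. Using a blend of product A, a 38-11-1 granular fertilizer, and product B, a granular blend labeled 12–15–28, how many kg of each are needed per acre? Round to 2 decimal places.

Per-acre balance (a = product A, b = product B):
N: 0.38·a + 0.12·b = 148.77
P₂O₅: 0.11·a + 0.15·b = 61.76
Eliminate b: (row1) − 0.12/0.15·(row2) → 0.292·a = 99.362, so a = 340.281.
Then b = (61.76 − 0.11·340.281) / 0.15 = 162.194.

340.28 kg product A, 162.19 kg product B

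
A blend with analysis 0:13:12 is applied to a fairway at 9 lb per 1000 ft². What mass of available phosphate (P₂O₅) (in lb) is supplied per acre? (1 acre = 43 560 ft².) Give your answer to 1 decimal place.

P₂O₅ per 1000 ft² = 9 × 13% = 1.17 lb.
Convert to per acre: 1.17 × 43.56 = 50.9652 lb.

51.0 lb P₂O₅ per acre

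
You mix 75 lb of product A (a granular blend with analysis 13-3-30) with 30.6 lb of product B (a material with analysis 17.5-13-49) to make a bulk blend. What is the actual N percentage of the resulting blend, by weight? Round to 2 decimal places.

14.30% N

Total mass = 75 + 30.6 = 105.6 lb.
N mass = 13%×75 + 17.5%×30.6 = 15.105 lb.
% N = 15.105 / 105.6 = 14.304%.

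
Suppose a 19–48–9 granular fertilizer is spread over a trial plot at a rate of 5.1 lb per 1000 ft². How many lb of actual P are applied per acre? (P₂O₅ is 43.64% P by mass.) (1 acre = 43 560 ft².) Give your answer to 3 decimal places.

46.535 lb P per acre

P₂O₅ per 1000 ft² = 5.1 × 48% = 2.448 lb.
Elemental P = 2.448 × 0.4364 = 1.06831 lb per 1000 ft².
Convert to per acre: 1.06831 × 43.56 = 46.53546 lb.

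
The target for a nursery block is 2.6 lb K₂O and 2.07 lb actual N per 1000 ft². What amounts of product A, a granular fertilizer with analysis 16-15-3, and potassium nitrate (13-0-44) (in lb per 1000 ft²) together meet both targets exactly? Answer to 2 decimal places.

8.61 lb product A, 5.32 lb potassium nitrate

Let a = lb of product A, b = lb of potassium nitrate (per 1000 ft²).
K₂O: 0.03·a + 0.44·b = 2.6
N: 0.16·a + 0.13·b = 2.07
From row1: a = (2.6 − 0.44·b) / 0.03.
Into row2: 0.16·(2.6 − 0.44·b)/0.03 + 0.13·b = 2.07 → b = 5.3218, a = 8.61353.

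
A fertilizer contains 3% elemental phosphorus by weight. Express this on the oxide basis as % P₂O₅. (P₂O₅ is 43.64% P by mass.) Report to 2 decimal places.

6.87% P₂O₅

%P₂O₅ = 3 / 0.4364 = 6.87443%.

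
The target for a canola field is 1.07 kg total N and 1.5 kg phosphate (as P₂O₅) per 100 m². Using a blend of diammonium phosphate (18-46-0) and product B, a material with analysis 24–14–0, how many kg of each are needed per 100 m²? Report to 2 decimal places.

2.47 kg diammonium phosphate, 2.61 kg product B

Per-100 m² balance (a = diammonium phosphate, b = product B):
N: 0.18·a + 0.24·b = 1.07
P₂O₅: 0.46·a + 0.14·b = 1.5
Eliminate a: (row1) − 0.18/0.46·(row2) → 0.185217·b = 0.483043, so b = 2.60798.
Back-substitute: a = (1.07 − 0.24·2.60798) / 0.18 = 2.46714.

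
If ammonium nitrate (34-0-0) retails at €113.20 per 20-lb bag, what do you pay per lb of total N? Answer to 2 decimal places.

€16.65 per lb N

N in bag = 20 × 34% = 6.8 lb.
Cost per lb N = €113.20 / 6.8 = €16.6471.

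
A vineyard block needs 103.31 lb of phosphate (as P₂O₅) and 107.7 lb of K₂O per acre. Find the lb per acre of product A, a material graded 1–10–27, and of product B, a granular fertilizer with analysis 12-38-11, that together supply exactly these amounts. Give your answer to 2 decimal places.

Per-acre balance (a = product A, b = product B):
P₂O₅: 0.1·a + 0.38·b = 103.31
K₂O: 0.27·a + 0.11·b = 107.7
Eliminate b: (row1) − 0.38/0.11·(row2) → -0.832727·a = -268.745, so a = 322.728.
Then b = (107.7 − 0.27·322.728) / 0.11 = 186.93996.

322.73 lb product A, 186.94 lb product B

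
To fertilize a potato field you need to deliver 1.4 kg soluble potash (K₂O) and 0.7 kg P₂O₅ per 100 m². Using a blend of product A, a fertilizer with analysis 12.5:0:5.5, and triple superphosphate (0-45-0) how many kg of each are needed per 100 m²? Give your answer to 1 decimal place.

Per-100 m² balance (a = product A, b = triple superphosphate):
K₂O: 0.055·a + 0·b = 1.4
P₂O₅: 0·a + 0.45·b = 0.7
Solving simultaneously: a = 25.4545, b = 1.55556.

25.5 kg product A, 1.6 kg triple superphosphate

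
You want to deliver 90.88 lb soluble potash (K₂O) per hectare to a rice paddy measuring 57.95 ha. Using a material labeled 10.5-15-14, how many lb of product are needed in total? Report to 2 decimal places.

Product per hectare = 90.88 / 14% = 649.143 lb.
Total product = 649.143 × 57.95 = 37617.829 lb.

37617.83 lb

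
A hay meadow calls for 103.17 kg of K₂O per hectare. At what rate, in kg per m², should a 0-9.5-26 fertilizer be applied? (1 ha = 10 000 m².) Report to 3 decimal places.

Product per hectare = 103.17 / 26% = 396.808 kg.
Convert to per m²: 396.808 × 0.0001 = 0.0396808 kg.

0.040 kg of product per sq m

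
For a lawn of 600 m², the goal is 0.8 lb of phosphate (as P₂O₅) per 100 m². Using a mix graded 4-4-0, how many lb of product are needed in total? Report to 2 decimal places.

Product per 100 m² = 0.8 / 4% = 20 lb.
Total product = 20 × 600 / 100 = 120 lb.

120.00 lb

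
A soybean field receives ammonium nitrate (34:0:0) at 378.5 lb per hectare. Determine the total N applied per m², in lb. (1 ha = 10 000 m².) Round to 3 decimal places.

nitrogen per hectare = 378.5 × 34% = 128.69 lb.
Convert to per m²: 128.69 × 0.0001 = 0.012869 lb.

0.013 lb N per sq m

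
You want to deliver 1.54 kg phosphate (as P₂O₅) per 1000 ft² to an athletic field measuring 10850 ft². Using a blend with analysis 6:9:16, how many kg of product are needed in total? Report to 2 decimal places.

Product per 1000 ft² = 1.54 / 9% = 17.1111 kg.
Total product = 17.1111 × 10850 / 1000 = 185.656 kg.

185.66 kg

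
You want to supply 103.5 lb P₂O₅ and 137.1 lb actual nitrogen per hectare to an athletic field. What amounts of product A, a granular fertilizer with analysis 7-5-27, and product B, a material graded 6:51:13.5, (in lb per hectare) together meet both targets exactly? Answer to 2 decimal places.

1948.35 lb product A, 11.93 lb product B

With a, b = lb per hectare of product A and product B:
P₂O₅: 0.05·a + 0.51·b = 103.5
N: 0.07·a + 0.06·b = 137.1
Solving simultaneously: a = 1948.349, b = 11.9266.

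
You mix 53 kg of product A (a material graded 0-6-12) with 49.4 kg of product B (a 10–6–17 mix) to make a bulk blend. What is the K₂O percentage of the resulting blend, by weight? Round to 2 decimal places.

Total mass = 53 + 49.4 = 102.4 kg.
K₂O mass = 12%×53 + 17%×49.4 = 14.758 kg.
% K₂O = 14.758 / 102.4 = 14.4121%.

14.41% K₂O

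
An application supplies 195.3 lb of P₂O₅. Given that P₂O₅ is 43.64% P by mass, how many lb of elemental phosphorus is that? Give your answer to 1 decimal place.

85.2 lb P

P = 195.3 × 0.4364 = 85.2289 lb.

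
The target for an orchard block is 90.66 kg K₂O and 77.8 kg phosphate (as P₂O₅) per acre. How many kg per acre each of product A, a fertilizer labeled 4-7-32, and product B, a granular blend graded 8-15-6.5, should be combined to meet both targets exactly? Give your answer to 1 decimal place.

196.6 kg product A, 426.9 kg product B

Per-acre balance (a = product A, b = product B):
K₂O: 0.32·a + 0.065·b = 90.66
P₂O₅: 0.07·a + 0.15·b = 77.8
Eliminate b: (row1) − 0.065/0.15·(row2) → 0.289667·a = 56.9467, so a = 196.594.
Then b = (77.8 − 0.07·196.594) / 0.15 = 426.923.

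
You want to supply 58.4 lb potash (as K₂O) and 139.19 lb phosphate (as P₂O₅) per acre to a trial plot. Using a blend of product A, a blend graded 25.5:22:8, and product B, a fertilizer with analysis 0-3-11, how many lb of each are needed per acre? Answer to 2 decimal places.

Per-acre balance (a = product A, b = product B):
K₂O: 0.08·a + 0.11·b = 58.4
P₂O₅: 0.22·a + 0.03·b = 139.19
Solving simultaneously: a = 621.968, b = 78.5688.

621.97 lb product A, 78.57 lb product B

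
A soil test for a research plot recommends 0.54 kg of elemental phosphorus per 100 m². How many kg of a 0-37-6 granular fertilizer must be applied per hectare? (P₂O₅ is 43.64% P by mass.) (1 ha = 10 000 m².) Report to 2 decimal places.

As P₂O₅: 0.54 / 0.4364 = 1.2374 kg per 100 m².
Product per 100 m² = 1.2374 / 37% = 3.34432 kg.
Convert to per hectare: 3.34432 × 100 = 334.432 kg.

334.43 kg of product per hectare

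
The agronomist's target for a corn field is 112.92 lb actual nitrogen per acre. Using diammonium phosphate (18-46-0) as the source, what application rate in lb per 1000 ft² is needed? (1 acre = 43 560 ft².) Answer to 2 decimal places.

14.40 lb of product per thousand sq ft

Product per acre = 112.92 / 18% = 627.333 lb.
Convert to per 1000 ft²: 627.333 × 0.0229568 = 14.4016 lb.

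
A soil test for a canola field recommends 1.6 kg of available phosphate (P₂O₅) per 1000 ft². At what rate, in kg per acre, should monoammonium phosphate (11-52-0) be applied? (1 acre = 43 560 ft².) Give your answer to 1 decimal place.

134.0 kg of product per acre

Product per 1000 ft² = 1.6 / 52% = 3.07692 kg.
Convert to per acre: 3.07692 × 43.56 = 134.031 kg.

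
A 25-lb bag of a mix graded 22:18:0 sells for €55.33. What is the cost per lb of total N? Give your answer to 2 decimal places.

€10.06 per lb N

N in bag = 25 × 22% = 5.5 lb.
Cost per lb N = €55.33 / 5.5 = €10.0600.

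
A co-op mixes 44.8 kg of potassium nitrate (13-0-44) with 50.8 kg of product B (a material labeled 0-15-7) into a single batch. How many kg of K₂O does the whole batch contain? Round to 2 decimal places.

23.27 kg K₂O

K₂O mass = 44%×44.8 + 7%×50.8 = 23.268 kg.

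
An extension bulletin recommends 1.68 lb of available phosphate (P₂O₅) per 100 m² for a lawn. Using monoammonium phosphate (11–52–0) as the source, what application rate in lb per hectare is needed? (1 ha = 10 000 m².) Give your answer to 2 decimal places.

323.08 lb of product per hectare

Product per 100 m² = 1.68 / 52% = 3.23077 lb.
Convert to per hectare: 3.23077 × 100 = 323.077 lb.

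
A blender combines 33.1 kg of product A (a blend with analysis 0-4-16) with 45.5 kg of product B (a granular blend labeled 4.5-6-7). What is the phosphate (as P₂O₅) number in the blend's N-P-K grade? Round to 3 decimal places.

5.158% P₂O₅

Total mass = 33.1 + 45.5 = 78.6 kg.
P₂O₅ mass = 4%×33.1 + 6%×45.5 = 4.054 kg.
% P₂O₅ = 4.054 / 78.6 = 5.15776%.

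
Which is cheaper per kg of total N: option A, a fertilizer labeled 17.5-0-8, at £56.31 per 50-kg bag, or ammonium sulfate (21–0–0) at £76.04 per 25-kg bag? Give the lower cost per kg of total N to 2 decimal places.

option A: N per bag = 50 × 17.5% = 8.75 kg; cost = 56.31 / 8.75 = £6.4354/kg N.
ammonium sulfate: N per bag = 25 × 21% = 5.25 kg; cost = 76.04 / 5.25 = £14.4838/kg N.
option A is cheaper.

£6.44 per kg N (option A)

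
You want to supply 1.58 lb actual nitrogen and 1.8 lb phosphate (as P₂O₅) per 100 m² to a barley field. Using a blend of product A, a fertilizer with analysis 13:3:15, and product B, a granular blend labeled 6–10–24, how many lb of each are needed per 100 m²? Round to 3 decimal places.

4.464 lb product A, 16.661 lb product B

Let a = lb of product A, b = lb of product B (per 100 m²).
N: 0.13·a + 0.06·b = 1.58
P₂O₅: 0.03·a + 0.1·b = 1.8
From row1: a = (1.58 − 0.06·b) / 0.13.
Into row2: 0.03·(1.58 − 0.06·b)/0.13 + 0.1·b = 1.8 → b = 16.6607, a = 4.46429.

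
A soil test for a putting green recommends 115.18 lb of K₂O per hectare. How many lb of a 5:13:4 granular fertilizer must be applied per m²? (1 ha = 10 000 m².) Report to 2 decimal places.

0.29 lb of product per sq m

Product per hectare = 115.18 / 4% = 2879.5 lb.
Convert to per m²: 2879.5 × 0.0001 = 0.28795 lb.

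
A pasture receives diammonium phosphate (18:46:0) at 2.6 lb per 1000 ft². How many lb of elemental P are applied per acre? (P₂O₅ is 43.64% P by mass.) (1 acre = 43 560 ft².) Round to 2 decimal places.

P₂O₅ per 1000 ft² = 2.6 × 46% = 1.196 lb.
Elemental P = 1.196 × 0.4364 = 0.521934 lb per 1000 ft².
Convert to per acre: 0.521934 × 43.56 = 22.7355 lb.

22.74 lb P per acre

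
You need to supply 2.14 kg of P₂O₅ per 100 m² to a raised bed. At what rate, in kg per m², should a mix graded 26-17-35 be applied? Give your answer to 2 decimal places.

0.13 kg of product per sq m

Product per 100 m² = 2.14 / 17% = 12.5882 kg.
Convert to per m²: 12.5882 × 0.01 = 0.125882 kg.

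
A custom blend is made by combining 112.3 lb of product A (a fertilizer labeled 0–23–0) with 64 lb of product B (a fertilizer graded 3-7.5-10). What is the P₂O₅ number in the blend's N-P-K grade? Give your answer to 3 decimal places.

Total mass = 112.3 + 64 = 176.3 lb.
P₂O₅ mass = 23%×112.3 + 7.5%×64 = 30.629 lb.
% P₂O₅ = 30.629 / 176.3 = 17.3732%.

17.373% P₂O₅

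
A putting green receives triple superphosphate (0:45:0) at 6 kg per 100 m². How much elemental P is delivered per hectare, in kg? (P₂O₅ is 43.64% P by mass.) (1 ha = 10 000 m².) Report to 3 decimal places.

P₂O₅ per 100 m² = 6 × 45% = 2.7 kg.
Elemental P = 2.7 × 0.4364 = 1.17828 kg per 100 m².
Convert to per hectare: 1.17828 × 100 = 117.828 kg.

117.828 kg P per hectare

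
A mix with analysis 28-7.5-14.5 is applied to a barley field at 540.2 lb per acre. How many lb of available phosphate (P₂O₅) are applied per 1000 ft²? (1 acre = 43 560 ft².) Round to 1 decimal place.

P₂O₅ per acre = 540.2 × 7.5% = 40.515 lb.
Convert to per 1000 ft²: 40.515 × 0.0229568 = 0.930096 lb.

0.9 lb P₂O₅ per thousand sq ft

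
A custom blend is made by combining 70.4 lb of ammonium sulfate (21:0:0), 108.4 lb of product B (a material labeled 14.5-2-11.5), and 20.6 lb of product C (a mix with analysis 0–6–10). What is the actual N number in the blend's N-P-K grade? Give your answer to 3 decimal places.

15.297% N

Total mass = 70.4 + 108.4 + 20.6 = 199.4 lb.
N mass = 21%×70.4 + 14.5%×108.4 + 0%×20.6 = 30.502 lb.
% N = 30.502 / 199.4 = 15.2969%.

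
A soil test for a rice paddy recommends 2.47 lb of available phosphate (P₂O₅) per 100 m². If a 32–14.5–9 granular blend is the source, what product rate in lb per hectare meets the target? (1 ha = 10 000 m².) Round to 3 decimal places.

1703.448 lb of product per hectare

Product per 100 m² = 2.47 / 14.5% = 17.0345 lb.
Convert to per hectare: 17.0345 × 100 = 1703.4483 lb.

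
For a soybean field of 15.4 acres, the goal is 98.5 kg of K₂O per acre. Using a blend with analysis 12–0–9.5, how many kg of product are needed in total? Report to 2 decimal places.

Product per acre = 98.5 / 9.5% = 1036.84 kg.
Total product = 1036.84 × 15.4 = 15967.368 kg.

15967.37 kg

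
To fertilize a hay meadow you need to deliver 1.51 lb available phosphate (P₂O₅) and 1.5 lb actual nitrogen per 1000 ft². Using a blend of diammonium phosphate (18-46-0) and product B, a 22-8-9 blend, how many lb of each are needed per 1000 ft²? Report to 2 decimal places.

With a, b = lb per 1000 ft² of diammonium phosphate and product B:
P₂O₅: 0.46·a + 0.08·b = 1.51
N: 0.18·a + 0.22·b = 1.5
From row1: a = (1.51 − 0.08·b) / 0.46.
Into row2: 0.18·(1.51 − 0.08·b)/0.46 + 0.22·b = 1.5 → b = 4.81797, a = 2.4447.

2.44 lb diammonium phosphate, 4.82 lb product B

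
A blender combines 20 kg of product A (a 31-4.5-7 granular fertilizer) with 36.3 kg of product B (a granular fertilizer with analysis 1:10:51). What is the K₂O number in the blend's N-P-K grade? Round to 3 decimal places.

35.369% K₂O

Total mass = 20 + 36.3 = 56.3 kg.
K₂O mass = 7%×20 + 51%×36.3 = 19.913 kg.
% K₂O = 19.913 / 56.3 = 35.3694%.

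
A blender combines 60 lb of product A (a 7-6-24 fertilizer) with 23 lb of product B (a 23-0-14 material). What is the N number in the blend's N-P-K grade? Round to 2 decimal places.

Total mass = 60 + 23 = 83 lb.
N mass = 7%×60 + 23%×23 = 9.49 lb.
% N = 9.49 / 83 = 11.4337%.

11.43% N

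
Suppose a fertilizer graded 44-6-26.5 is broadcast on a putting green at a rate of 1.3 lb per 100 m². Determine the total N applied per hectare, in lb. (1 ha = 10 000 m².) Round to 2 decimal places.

57.20 lb N per hectare

nitrogen per 100 m² = 1.3 × 44% = 0.572 lb.
Convert to per hectare: 0.572 × 100 = 57.2 lb.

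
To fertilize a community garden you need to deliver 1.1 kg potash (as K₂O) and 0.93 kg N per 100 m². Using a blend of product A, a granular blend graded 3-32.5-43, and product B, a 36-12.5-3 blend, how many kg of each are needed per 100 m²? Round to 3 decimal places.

Per-100 m² balance (a = product A, b = product B):
K₂O: 0.43·a + 0.03·b = 1.1
N: 0.03·a + 0.36·b = 0.93
Solving simultaneously: a = 2.39181, b = 2.38402.

2.392 kg product A, 2.384 kg product B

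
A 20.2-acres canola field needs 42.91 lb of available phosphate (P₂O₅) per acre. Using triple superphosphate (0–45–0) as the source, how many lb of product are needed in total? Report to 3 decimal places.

1926.182 lb

Product per acre = 42.91 / 45% = 95.3556 lb.
Total product = 95.3556 × 20.2 = 1926.1822 lb.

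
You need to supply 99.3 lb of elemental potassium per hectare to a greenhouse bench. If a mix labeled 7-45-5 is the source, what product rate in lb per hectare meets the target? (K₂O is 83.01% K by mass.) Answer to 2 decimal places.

2392.48 lb of product per hectare

As K₂O: 99.3 / 0.8301 = 119.624 lb per hectare.
Product per hectare = 119.624 / 5% = 2392.483 lb.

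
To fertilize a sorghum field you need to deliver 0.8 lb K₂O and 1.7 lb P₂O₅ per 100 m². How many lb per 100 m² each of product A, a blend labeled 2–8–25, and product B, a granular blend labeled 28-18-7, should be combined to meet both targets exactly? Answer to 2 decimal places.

With a, b = lb per 100 m² of product A and product B:
K₂O: 0.25·a + 0.07·b = 0.8
P₂O₅: 0.08·a + 0.18·b = 1.7
Solving simultaneously: a = 0.634518, b = 9.16244.

0.63 lb product A, 9.16 lb product B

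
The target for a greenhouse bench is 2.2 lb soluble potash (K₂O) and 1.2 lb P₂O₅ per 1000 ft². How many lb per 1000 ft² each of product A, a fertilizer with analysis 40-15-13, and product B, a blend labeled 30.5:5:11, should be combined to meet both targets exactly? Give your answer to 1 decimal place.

2.2 lb product A, 17.4 lb product B

Per-1000 ft² balance (a = product A, b = product B):
K₂O: 0.13·a + 0.11·b = 2.2
P₂O₅: 0.15·a + 0.05·b = 1.2
Eliminate a: (row1) − 0.13/0.15·(row2) → 0.0666667·b = 1.16, so b = 17.4.
Back-substitute: a = (2.2 − 0.11·17.4) / 0.13 = 2.2.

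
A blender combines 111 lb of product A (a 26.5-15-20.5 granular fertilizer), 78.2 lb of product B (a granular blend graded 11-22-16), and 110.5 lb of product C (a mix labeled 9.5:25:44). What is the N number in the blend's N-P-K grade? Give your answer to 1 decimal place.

Total mass = 111 + 78.2 + 110.5 = 299.7 lb.
N mass = 26.5%×111 + 11%×78.2 + 9.5%×110.5 = 48.5145 lb.
% N = 48.5145 / 299.7 = 16.1877%.

16.2% N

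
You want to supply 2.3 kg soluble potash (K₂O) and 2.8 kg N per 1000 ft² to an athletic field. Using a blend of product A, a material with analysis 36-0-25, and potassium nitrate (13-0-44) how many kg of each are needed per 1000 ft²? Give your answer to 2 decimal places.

Let a = kg of product A, b = kg of potassium nitrate (per 1000 ft²).
K₂O: 0.25·a + 0.44·b = 2.3
N: 0.36·a + 0.13·b = 2.8
Solving simultaneously: a = 7.41064, b = 1.01668.

7.41 kg product A, 1.02 kg potassium nitrate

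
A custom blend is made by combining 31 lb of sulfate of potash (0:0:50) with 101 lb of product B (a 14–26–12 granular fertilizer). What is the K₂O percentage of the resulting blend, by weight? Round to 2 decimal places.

Total mass = 31 + 101 = 132 lb.
K₂O mass = 50%×31 + 12%×101 = 27.62 lb.
% K₂O = 27.62 / 132 = 20.9242%.

20.92% K₂O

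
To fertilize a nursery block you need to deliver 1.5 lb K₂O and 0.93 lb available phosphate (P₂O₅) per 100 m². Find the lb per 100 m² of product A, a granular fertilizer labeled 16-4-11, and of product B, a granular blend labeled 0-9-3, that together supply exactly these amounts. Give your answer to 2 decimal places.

Per-100 m² balance (a = product A, b = product B):
K₂O: 0.11·a + 0.03·b = 1.5
P₂O₅: 0.04·a + 0.09·b = 0.93
Solving simultaneously: a = 12.3103, b = 4.86207.

12.31 lb product A, 4.86 lb product B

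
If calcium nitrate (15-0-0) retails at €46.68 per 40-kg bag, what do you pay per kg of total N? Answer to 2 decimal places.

€7.78 per kg N

N in bag = 40 × 15% = 6 kg.
Cost per kg N = €46.68 / 6 = €7.7800.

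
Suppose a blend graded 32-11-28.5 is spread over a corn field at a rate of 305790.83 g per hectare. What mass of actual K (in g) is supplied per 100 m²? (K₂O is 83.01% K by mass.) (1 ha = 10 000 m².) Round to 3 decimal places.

723.435 g K per hundred sq m

K₂O per hectare = 305790.83 × 28.5% = 87150.4 g.
Elemental K = 87150.4 × 0.8301 = 72343.5 g per hectare.
Convert to per 100 m²: 72343.5 × 0.01 = 723.4354 g.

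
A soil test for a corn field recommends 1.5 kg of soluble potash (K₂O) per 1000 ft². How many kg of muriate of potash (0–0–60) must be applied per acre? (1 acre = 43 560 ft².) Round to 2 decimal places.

108.90 kg of product per acre

Product per 1000 ft² = 1.5 / 60% = 2.5 kg.
Convert to per acre: 2.5 × 43.56 = 108.9 kg.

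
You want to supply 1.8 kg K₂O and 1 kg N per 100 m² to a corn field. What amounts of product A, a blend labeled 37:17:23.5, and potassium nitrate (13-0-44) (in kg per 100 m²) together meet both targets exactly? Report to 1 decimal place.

With a, b = kg per 100 m² of product A and potassium nitrate:
K₂O: 0.235·a + 0.44·b = 1.8
N: 0.37·a + 0.13·b = 1
From row1: a = (1.8 − 0.44·b) / 0.235.
Into row2: 0.37·(1.8 − 0.44·b)/0.235 + 0.13·b = 1 → b = 3.25898, a = 1.55766.

1.6 kg product A, 3.3 kg potassium nitrate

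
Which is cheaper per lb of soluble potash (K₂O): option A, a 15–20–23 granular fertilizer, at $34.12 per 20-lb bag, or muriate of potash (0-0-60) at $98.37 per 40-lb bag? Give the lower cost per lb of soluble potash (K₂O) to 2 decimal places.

option A: K₂O per bag = 20 × 23% = 4.6 lb; cost = 34.12 / 4.6 = $7.4174/lb K₂O.
muriate of potash: K₂O per bag = 40 × 60% = 24 lb; cost = 98.37 / 24 = $4.0987/lb K₂O.
muriate of potash is cheaper.

$4.10 per lb K₂O (muriate of potash)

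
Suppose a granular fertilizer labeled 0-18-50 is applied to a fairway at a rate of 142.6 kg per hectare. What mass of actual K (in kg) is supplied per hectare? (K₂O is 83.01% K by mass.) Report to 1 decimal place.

59.2 kg K per hectare

K₂O per hectare = 142.6 × 50% = 71.3 kg.
Elemental K = 71.3 × 0.8301 = 59.1861 kg per hectare.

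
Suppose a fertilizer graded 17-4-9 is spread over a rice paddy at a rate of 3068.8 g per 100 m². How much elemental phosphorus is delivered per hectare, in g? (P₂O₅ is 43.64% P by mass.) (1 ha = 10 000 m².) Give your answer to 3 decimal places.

P₂O₅ per 100 m² = 3068.8 × 4% = 122.752 g.
Elemental P = 122.752 × 0.4364 = 53.569 g per 100 m².
Convert to per hectare: 53.569 × 100 = 5356.8973 g.

5356.897 g P per hectare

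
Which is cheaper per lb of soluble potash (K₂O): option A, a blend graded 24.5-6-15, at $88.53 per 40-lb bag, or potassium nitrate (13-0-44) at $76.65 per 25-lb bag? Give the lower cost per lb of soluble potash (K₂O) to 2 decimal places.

option A: K₂O per bag = 40 × 15% = 6 lb; cost = 88.53 / 6 = $14.7550/lb K₂O.
potassium nitrate: K₂O per bag = 25 × 44% = 11 lb; cost = 76.65 / 11 = $6.9682/lb K₂O.
potassium nitrate is cheaper.

$6.97 per lb K₂O (potassium nitrate)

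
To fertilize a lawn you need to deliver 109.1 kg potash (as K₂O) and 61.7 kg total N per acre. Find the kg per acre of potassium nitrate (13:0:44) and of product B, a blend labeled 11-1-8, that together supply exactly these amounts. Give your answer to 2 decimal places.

185.92 kg potassium nitrate, 341.18 kg product B

Per-acre balance (a = potassium nitrate, b = product B):
K₂O: 0.44·a + 0.08·b = 109.1
N: 0.13·a + 0.11·b = 61.7
From row1: a = (109.1 − 0.08·b) / 0.44.
Into row2: 0.13·(109.1 − 0.08·b)/0.44 + 0.11·b = 61.7 → b = 341.184, a = 185.921.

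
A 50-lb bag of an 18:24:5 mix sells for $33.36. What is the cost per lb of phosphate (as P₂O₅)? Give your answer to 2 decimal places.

P₂O₅ in bag = 50 × 24% = 12 lb.
Cost per lb P₂O₅ = $33.36 / 12 = $2.7800.

$2.78 per lb P₂O₅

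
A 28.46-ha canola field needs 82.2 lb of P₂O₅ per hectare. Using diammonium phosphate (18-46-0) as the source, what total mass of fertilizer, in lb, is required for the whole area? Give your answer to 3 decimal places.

Product per hectare = 82.2 / 46% = 178.696 lb.
Total product = 178.696 × 28.46 = 5085.6783 lb.

5085.678 lb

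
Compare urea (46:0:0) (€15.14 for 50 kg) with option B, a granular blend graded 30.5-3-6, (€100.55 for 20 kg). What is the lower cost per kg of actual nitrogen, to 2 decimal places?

urea: N per bag = 50 × 46% = 23 kg; cost = 15.14 / 23 = €0.6583/kg N.
option B: N per bag = 20 × 30.5% = 6.1 kg; cost = 100.55 / 6.1 = €16.4836/kg N.
urea is cheaper.

€0.66 per kg N (urea)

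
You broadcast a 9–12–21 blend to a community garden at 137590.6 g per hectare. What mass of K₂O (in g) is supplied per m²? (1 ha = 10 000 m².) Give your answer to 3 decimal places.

2.889 g K₂O per sq m

K₂O per hectare = 137590.6 × 21% = 28894 g.
Convert to per m²: 28894 × 0.0001 = 2.8894 g.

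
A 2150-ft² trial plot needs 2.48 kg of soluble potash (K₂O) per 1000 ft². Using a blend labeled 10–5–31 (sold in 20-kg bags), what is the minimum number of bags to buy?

1 bags

Product per 1000 ft² = 2.48 / 31% = 8 kg.
Total product = 8 × 2150 / 1000 = 17.2 kg.
Bags = ⌈17.2 / 20⌉ = 1.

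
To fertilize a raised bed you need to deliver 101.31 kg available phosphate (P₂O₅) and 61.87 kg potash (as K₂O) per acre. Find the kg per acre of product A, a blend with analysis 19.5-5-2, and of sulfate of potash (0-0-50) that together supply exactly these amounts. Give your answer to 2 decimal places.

Per-acre balance (a = product A, b = sulfate of potash):
P₂O₅: 0.05·a + 0·b = 101.31
K₂O: 0.02·a + 0.5·b = 61.87
Eliminate b: (row1) − 0/0.5·(row2) → 0.05·a = 101.31, so a = 2026.2.
Then b = (61.87 − 0.02·2026.2) / 0.5 = 42.692.

2026.20 kg product A, 42.69 kg sulfate of potash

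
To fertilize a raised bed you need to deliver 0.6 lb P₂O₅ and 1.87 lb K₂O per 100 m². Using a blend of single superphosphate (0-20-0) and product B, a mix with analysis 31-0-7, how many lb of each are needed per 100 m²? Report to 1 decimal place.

3.0 lb single superphosphate, 26.7 lb product B

Per-100 m² balance (a = single superphosphate, b = product B):
P₂O₅: 0.2·a + 0·b = 0.6
K₂O: 0·a + 0.07·b = 1.87
Solving simultaneously: a = 3, b = 26.7143.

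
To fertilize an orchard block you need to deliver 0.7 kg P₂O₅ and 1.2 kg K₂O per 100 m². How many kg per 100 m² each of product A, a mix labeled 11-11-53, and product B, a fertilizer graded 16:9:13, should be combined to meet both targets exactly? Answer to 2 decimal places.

Let a = kg of product A, b = kg of product B (per 100 m²).
P₂O₅: 0.11·a + 0.09·b = 0.7
K₂O: 0.53·a + 0.13·b = 1.2
From row1: a = (0.7 − 0.09·b) / 0.11.
Into row2: 0.53·(0.7 − 0.09·b)/0.11 + 0.13·b = 1.2 → b = 7.15569, a = 0.508982.

0.51 kg product A, 7.16 kg product B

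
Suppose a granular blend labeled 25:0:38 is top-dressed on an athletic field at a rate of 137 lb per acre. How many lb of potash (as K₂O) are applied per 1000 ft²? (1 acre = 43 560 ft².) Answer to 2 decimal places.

1.20 lb K₂O per thousand sq ft

K₂O per acre = 137 × 38% = 52.06 lb.
Convert to per 1000 ft²: 52.06 × 0.0229568 = 1.19513 lb.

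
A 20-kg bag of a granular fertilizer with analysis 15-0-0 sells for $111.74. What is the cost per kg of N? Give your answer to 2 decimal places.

N in bag = 20 × 15% = 3 kg.
Cost per kg N = $111.74 / 3 = $37.2467.

$37.25 per kg N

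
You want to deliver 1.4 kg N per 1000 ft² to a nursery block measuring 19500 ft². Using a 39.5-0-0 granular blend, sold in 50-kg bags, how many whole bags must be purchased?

2 bags

Product per 1000 ft² = 1.4 / 39.5% = 3.5443 kg.
Total product = 3.5443 × 19500 / 1000 = 69.1139 kg.
Bags = ⌈69.1139 / 50⌉ = 2.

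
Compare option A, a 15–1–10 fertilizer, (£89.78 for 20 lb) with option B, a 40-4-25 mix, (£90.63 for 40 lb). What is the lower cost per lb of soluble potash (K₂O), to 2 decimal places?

option A: K₂O per bag = 20 × 10% = 2 lb; cost = 89.78 / 2 = £44.8900/lb K₂O.
option B: K₂O per bag = 40 × 25% = 10 lb; cost = 90.63 / 10 = £9.0630/lb K₂O.
option B is cheaper.

£9.06 per lb K₂O (option B)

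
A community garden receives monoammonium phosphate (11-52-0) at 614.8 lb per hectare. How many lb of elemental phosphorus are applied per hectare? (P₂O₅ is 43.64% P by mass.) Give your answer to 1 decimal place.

P₂O₅ per hectare = 614.8 × 52% = 319.696 lb.
Elemental P = 319.696 × 0.4364 = 139.515 lb per hectare.

139.5 lb P per hectare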